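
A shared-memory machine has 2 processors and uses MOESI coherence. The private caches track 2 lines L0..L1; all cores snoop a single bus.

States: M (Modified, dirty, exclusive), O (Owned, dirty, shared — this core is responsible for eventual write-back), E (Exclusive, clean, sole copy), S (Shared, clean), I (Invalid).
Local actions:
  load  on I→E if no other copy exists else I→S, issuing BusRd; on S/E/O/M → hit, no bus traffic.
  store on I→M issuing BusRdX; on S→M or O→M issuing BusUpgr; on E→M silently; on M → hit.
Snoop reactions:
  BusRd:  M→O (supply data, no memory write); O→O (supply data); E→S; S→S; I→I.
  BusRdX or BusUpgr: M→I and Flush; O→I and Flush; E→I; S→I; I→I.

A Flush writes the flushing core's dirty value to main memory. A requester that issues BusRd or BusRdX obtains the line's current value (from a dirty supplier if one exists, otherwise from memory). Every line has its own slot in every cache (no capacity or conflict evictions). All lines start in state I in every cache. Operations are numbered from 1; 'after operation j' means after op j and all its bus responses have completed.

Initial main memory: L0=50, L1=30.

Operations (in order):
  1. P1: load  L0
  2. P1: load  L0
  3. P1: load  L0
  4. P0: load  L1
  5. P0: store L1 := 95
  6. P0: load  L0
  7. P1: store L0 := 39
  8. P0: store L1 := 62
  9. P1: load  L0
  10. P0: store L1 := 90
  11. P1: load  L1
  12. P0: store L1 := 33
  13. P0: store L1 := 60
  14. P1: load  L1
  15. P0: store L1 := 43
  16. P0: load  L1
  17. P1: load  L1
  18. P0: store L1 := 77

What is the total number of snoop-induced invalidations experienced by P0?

invalidations = 1

1. P1: load  L0  bus=[BusRd]  L0: P0=I P1=E  mem[L0]=50
2. P1: load  L0  bus=[-]  L0: P0=I P1=E  mem[L0]=50
3. P1: load  L0  bus=[-]  L0: P0=I P1=E  mem[L0]=50
4. P0: load  L1  bus=[BusRd]  L1: P0=E P1=I  mem[L1]=30
5. P0: store L1 := 95  bus=[-]  L1: P0=M P1=I  mem[L1]=30
6. P0: load  L0  bus=[BusRd]  L0: P0=S P1=S  mem[L0]=50
7. P1: store L0 := 39  bus=[BusUpgr]  L0: P0=I P1=M  mem[L0]=50
8. P0: store L1 := 62  bus=[-]  L1: P0=M P1=I  mem[L1]=30
9. P1: load  L0  bus=[-]  L0: P0=I P1=M  mem[L0]=50
10. P0: store L1 := 90  bus=[-]  L1: P0=M P1=I  mem[L1]=30
11. P1: load  L1  bus=[BusRd]  L1: P0=O P1=S  mem[L1]=30
12. P0: store L1 := 33  bus=[BusUpgr]  L1: P0=M P1=I  mem[L1]=30
13. P0: store L1 := 60  bus=[-]  L1: P0=M P1=I  mem[L1]=30
14. P1: load  L1  bus=[BusRd]  L1: P0=O P1=S  mem[L1]=30
15. P0: store L1 := 43  bus=[BusUpgr]  L1: P0=M P1=I  mem[L1]=30
16. P0: load  L1  bus=[-]  L1: P0=M P1=I  mem[L1]=30
17. P1: load  L1  bus=[BusRd]  L1: P0=O P1=S  mem[L1]=30
18. P0: store L1 := 77  bus=[BusUpgr]  L1: P0=M P1=I  mem[L1]=30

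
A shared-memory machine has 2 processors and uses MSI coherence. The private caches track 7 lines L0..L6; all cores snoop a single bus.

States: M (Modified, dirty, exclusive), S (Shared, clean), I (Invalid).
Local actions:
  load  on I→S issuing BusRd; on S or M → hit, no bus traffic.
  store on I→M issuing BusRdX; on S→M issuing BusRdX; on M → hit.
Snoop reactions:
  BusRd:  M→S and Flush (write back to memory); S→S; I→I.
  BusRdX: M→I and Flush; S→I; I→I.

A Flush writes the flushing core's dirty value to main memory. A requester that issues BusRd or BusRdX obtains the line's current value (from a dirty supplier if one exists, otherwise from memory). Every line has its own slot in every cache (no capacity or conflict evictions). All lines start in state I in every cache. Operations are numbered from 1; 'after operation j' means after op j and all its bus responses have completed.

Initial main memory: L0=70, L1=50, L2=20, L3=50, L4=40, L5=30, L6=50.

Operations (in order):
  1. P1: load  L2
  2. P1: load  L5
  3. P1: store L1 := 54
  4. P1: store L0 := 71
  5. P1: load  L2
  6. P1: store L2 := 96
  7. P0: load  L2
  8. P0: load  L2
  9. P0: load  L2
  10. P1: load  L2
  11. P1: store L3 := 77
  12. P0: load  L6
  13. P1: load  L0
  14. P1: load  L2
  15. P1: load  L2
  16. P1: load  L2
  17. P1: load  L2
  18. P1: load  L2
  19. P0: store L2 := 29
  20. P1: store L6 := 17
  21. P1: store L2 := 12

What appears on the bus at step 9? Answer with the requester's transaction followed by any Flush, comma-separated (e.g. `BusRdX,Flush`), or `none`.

bus = none

step 1: P1: load  L2  ⟶  IS  (L2)  txn=BusRd  M[L2]=20
step 2: P1: load  L5  ⟶  IS  (L5)  txn=BusRd  M[L5]=30
step 3: P1: store L1 := 54  ⟶  IM  (L1)  txn=BusRdX  M[L1]=50
step 4: P1: store L0 := 71  ⟶  IM  (L0)  txn=BusRdX  M[L0]=70
step 5: P1: load  L2  ⟶  IS  (L2)  txn=∅  M[L2]=20
step 6: P1: store L2 := 96  ⟶  IM  (L2)  txn=BusRdX  M[L2]=20
step 7: P0: load  L2  ⟶  SS  (L2)  txn=BusRd+Flush  M[L2]=96
step 8: P0: load  L2  ⟶  SS  (L2)  txn=∅  M[L2]=96
step 9: P0: load  L2  ⟶  SS  (L2)  txn=∅  M[L2]=96
step 10: P1: load  L2  ⟶  SS  (L2)  txn=∅  M[L2]=96
step 11: P1: store L3 := 77  ⟶  IM  (L3)  txn=BusRdX  M[L3]=50
step 12: P0: load  L6  ⟶  SI  (L6)  txn=BusRd  M[L6]=50
step 13: P1: load  L0  ⟶  IM  (L0)  txn=∅  M[L0]=70
step 14: P1: load  L2  ⟶  SS  (L2)  txn=∅  M[L2]=96
step 15: P1: load  L2  ⟶  SS  (L2)  txn=∅  M[L2]=96
step 16: P1: load  L2  ⟶  SS  (L2)  txn=∅  M[L2]=96
step 17: P1: load  L2  ⟶  SS  (L2)  txn=∅  M[L2]=96
step 18: P1: load  L2  ⟶  SS  (L2)  txn=∅  M[L2]=96
step 19: P0: store L2 := 29  ⟶  MI  (L2)  txn=BusRdX  M[L2]=96
step 20: P1: store L6 := 17  ⟶  IM  (L6)  txn=BusRdX  M[L6]=50
step 21: P1: store L2 := 12  ⟶  IM  (L2)  txn=BusRdX+Flush  M[L2]=29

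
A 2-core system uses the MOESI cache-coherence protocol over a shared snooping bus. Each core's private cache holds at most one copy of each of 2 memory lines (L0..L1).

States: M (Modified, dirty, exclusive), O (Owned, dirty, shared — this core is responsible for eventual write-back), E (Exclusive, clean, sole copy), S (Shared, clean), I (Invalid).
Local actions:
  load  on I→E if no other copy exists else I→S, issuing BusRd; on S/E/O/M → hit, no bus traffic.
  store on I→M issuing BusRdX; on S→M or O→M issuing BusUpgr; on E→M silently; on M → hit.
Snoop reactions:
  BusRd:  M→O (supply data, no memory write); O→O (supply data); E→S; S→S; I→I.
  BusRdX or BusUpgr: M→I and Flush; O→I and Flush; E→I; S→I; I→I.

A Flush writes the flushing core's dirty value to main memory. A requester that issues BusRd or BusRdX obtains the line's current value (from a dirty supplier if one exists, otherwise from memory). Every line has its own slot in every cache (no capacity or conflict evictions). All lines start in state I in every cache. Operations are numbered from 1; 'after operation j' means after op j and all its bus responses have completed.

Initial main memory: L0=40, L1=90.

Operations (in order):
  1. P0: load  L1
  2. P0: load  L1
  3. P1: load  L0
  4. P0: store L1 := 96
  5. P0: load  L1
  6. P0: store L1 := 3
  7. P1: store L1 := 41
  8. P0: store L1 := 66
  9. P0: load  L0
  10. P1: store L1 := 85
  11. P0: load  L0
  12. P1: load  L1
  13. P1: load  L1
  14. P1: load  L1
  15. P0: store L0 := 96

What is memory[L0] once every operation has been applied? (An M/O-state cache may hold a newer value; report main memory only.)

[1] P0: load  L1 | P0:E(90), P1:I | bus: BusRd
[2] P0: load  L1 | P0:E(90), P1:I | bus: none
[3] P1: load  L0 | P0:I, P1:E(40) | bus: BusRd
[4] P0: store L1 := 96 | P0:M(96), P1:I | bus: none
[5] P0: load  L1 | P0:M(96), P1:I | bus: none
[6] P0: store L1 := 3 | P0:M(3), P1:I | bus: none
[7] P1: store L1 := 41 | P0:I, P1:M(41) | bus: BusRdX,Flush
[8] P0: store L1 := 66 | P0:M(66), P1:I | bus: BusRdX,Flush
[9] P0: load  L0 | P0:S(40), P1:S(40) | bus: BusRd
[10] P1: store L1 := 85 | P0:I, P1:M(85) | bus: BusRdX,Flush
[11] P0: load  L0 | P0:S(40), P1:S(40) | bus: none
[12] P1: load  L1 | P0:I, P1:M(85) | bus: none
[13] P1: load  L1 | P0:I, P1:M(85) | bus: none
[14] P1: load  L1 | P0:I, P1:M(85) | bus: none
[15] P0: store L0 := 96 | P0:M(96), P1:I | bus: BusUpgr

memory[L0] = 40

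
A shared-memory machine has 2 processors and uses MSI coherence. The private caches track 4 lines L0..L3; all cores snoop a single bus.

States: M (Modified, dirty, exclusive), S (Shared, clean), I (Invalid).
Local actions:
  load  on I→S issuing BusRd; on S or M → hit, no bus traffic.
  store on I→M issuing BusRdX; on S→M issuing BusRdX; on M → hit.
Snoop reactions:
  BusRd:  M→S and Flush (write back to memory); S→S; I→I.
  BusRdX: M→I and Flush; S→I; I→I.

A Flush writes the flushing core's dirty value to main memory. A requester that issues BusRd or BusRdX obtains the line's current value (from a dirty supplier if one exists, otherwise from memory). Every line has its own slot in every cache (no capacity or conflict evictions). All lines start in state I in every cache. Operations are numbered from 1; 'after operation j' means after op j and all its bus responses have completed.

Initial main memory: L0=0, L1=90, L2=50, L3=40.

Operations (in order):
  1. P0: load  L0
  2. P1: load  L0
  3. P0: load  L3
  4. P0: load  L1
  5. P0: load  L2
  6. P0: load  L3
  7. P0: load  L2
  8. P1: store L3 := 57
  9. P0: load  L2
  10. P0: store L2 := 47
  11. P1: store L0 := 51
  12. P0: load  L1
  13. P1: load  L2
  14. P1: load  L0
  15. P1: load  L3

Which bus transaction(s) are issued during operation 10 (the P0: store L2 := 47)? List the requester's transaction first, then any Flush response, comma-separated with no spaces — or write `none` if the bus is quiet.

[1] P0: load  L0 | P0:S(0), P1:I | bus: BusRd
[2] P1: load  L0 | P0:S(0), P1:S(0) | bus: BusRd
[3] P0: load  L3 | P0:S(40), P1:I | bus: BusRd
[4] P0: load  L1 | P0:S(90), P1:I | bus: BusRd
[5] P0: load  L2 | P0:S(50), P1:I | bus: BusRd
[6] P0: load  L3 | P0:S(40), P1:I | bus: none
[7] P0: load  L2 | P0:S(50), P1:I | bus: none
[8] P1: store L3 := 57 | P0:I, P1:M(57) | bus: BusRdX
[9] P0: load  L2 | P0:S(50), P1:I | bus: none
[10] P0: store L2 := 47 | P0:M(47), P1:I | bus: BusRdX
[11] P1: store L0 := 51 | P0:I, P1:M(51) | bus: BusRdX
[12] P0: load  L1 | P0:S(90), P1:I | bus: none
[13] P1: load  L2 | P0:S(47), P1:S(47) | bus: BusRd,Flush
[14] P1: load  L0 | P0:I, P1:M(51) | bus: none
[15] P1: load  L3 | P0:I, P1:M(57) | bus: none

bus = BusRdX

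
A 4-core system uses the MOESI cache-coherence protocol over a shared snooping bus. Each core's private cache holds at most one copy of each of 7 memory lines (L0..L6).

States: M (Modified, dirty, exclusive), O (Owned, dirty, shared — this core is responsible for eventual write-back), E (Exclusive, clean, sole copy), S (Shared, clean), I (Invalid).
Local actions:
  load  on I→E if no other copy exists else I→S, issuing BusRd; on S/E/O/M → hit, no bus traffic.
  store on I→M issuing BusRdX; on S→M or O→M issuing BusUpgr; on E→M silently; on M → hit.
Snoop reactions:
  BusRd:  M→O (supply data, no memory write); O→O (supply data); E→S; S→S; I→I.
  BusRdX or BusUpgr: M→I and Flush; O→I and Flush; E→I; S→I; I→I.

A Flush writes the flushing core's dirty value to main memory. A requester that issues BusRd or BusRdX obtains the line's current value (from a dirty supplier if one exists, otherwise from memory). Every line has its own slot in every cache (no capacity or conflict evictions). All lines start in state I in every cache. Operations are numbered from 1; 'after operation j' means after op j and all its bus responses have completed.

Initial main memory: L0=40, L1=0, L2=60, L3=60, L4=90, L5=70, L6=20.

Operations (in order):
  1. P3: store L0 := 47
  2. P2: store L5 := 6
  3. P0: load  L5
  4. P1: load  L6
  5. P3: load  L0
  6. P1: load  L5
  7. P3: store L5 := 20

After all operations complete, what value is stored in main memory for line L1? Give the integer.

1. P3: store L0 := 47  bus=[BusRdX]  L0: P0=I P1=I P2=I P3=M  mem[L0]=40
2. P2: store L5 := 6  bus=[BusRdX]  L5: P0=I P1=I P2=M P3=I  mem[L5]=70
3. P0: load  L5  bus=[BusRd]  L5: P0=S P1=I P2=O P3=I  mem[L5]=70
4. P1: load  L6  bus=[BusRd]  L6: P0=I P1=E P2=I P3=I  mem[L6]=20
5. P3: load  L0  bus=[-]  L0: P0=I P1=I P2=I P3=M  mem[L0]=40
6. P1: load  L5  bus=[BusRd]  L5: P0=S P1=S P2=O P3=I  mem[L5]=70
7. P3: store L5 := 20  bus=[BusRdX,Flush]  L5: P0=I P1=I P2=I P3=M  mem[L5]=6

memory[L1] = 0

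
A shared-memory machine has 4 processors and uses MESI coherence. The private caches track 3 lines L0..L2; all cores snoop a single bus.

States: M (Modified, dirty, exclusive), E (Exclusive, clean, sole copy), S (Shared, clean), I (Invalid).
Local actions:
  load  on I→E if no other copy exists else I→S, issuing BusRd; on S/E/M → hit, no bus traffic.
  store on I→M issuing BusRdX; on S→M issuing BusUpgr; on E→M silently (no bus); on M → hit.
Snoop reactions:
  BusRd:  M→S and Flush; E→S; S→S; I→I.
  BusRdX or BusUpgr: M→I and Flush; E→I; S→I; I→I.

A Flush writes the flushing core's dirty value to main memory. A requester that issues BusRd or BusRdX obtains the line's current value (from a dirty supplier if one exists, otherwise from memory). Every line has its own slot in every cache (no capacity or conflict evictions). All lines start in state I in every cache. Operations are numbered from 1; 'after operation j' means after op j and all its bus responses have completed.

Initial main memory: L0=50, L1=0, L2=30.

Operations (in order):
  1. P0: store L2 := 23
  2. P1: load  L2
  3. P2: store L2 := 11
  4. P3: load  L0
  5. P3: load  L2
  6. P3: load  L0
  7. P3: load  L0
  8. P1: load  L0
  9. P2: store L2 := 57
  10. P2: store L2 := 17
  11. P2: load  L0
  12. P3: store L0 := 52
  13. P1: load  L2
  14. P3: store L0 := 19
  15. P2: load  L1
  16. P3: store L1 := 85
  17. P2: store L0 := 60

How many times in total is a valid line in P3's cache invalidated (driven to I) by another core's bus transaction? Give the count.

invalidations = 2

  op1 P0: store L2 := 23 → M/I/I/I on L2; bus BusRdX; mem=30
  op2 P1: load  L2 → S/S/I/I on L2; bus BusRd Flush; mem=23
  op3 P2: store L2 := 11 → I/I/M/I on L2; bus BusRdX; mem=23
  op4 P3: load  L0 → I/I/I/E on L0; bus BusRd; mem=50
  op5 P3: load  L2 → I/I/S/S on L2; bus BusRd Flush; mem=11
  op6 P3: load  L0 → I/I/I/E on L0; bus (none); mem=50
  op7 P3: load  L0 → I/I/I/E on L0; bus (none); mem=50
  op8 P1: load  L0 → I/S/I/S on L0; bus BusRd; mem=50
  op9 P2: store L2 := 57 → I/I/M/I on L2; bus BusUpgr; mem=11
  op10 P2: store L2 := 17 → I/I/M/I on L2; bus (none); mem=11
  op11 P2: load  L0 → I/S/S/S on L0; bus BusRd; mem=50
  op12 P3: store L0 := 52 → I/I/I/M on L0; bus BusUpgr; mem=50
  op13 P1: load  L2 → I/S/S/I on L2; bus BusRd Flush; mem=17
  op14 P3: store L0 := 19 → I/I/I/M on L0; bus (none); mem=50
  op15 P2: load  L1 → I/I/E/I on L1; bus BusRd; mem=0
  op16 P3: store L1 := 85 → I/I/I/M on L1; bus BusRdX; mem=0
  op17 P2: store L0 := 60 → I/I/M/I on L0; bus BusRdX Flush; mem=19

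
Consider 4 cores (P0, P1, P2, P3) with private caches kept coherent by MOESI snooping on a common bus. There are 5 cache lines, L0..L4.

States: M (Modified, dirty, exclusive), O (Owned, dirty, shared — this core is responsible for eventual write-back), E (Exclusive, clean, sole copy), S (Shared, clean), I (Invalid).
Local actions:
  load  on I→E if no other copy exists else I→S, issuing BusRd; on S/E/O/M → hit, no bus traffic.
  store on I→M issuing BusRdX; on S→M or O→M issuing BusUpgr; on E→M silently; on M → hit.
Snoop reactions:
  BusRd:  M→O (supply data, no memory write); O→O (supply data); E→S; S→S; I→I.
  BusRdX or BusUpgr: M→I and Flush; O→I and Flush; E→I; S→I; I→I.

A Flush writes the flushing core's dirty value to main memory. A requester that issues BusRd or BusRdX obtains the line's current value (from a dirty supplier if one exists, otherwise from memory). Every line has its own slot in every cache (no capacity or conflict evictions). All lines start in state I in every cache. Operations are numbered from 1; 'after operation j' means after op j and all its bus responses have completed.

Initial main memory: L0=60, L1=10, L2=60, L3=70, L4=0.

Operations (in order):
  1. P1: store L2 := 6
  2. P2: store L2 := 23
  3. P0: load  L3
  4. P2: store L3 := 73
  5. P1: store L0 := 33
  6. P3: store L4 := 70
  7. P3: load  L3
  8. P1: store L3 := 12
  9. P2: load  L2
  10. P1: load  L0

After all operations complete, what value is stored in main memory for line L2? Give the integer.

memory[L2] = 6

  op1 P1: store L2 := 6 → I/M/I/I on L2; bus BusRdX; mem=60
  op2 P2: store L2 := 23 → I/I/M/I on L2; bus BusRdX Flush; mem=6
  op3 P0: load  L3 → E/I/I/I on L3; bus BusRd; mem=70
  op4 P2: store L3 := 73 → I/I/M/I on L3; bus BusRdX; mem=70
  op5 P1: store L0 := 33 → I/M/I/I on L0; bus BusRdX; mem=60
  op6 P3: store L4 := 70 → I/I/I/M on L4; bus BusRdX; mem=0
  op7 P3: load  L3 → I/I/O/S on L3; bus BusRd; mem=70
  op8 P1: store L3 := 12 → I/M/I/I on L3; bus BusRdX Flush; mem=73
  op9 P2: load  L2 → I/I/M/I on L2; bus (none); mem=6
  op10 P1: load  L0 → I/M/I/I on L0; bus (none); mem=60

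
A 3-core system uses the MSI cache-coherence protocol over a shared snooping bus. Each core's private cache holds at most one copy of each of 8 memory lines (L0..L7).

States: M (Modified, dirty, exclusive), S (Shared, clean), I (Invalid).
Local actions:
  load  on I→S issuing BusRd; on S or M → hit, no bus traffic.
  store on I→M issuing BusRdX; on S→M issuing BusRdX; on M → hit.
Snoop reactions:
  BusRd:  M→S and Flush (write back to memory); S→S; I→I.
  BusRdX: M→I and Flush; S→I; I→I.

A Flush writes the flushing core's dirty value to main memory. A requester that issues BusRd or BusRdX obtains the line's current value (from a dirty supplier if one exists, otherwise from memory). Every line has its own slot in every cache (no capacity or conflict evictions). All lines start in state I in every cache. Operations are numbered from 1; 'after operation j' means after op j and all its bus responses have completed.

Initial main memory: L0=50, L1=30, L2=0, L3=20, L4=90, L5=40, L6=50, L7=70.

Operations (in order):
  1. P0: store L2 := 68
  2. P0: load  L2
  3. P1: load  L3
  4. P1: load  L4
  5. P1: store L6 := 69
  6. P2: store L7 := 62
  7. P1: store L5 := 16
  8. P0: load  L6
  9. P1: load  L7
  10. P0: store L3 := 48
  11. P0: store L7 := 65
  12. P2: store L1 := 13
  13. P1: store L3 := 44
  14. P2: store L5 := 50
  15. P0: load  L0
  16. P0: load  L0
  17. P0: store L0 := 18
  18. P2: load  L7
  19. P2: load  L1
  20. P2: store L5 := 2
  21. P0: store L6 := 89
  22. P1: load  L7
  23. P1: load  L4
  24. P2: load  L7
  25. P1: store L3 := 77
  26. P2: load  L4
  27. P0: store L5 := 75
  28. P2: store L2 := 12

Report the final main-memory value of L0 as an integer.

memory[L0] = 50

step 1: P0: store L2 := 68  ⟶  MII  (L2)  txn=BusRdX  M[L2]=0
step 2: P0: load  L2  ⟶  MII  (L2)  txn=∅  M[L2]=0
step 3: P1: load  L3  ⟶  ISI  (L3)  txn=BusRd  M[L3]=20
step 4: P1: load  L4  ⟶  ISI  (L4)  txn=BusRd  M[L4]=90
step 5: P1: store L6 := 69  ⟶  IMI  (L6)  txn=BusRdX  M[L6]=50
step 6: P2: store L7 := 62  ⟶  IIM  (L7)  txn=BusRdX  M[L7]=70
step 7: P1: store L5 := 16  ⟶  IMI  (L5)  txn=BusRdX  M[L5]=40
step 8: P0: load  L6  ⟶  SSI  (L6)  txn=BusRd+Flush  M[L6]=69
step 9: P1: load  L7  ⟶  ISS  (L7)  txn=BusRd+Flush  M[L7]=62
step 10: P0: store L3 := 48  ⟶  MII  (L3)  txn=BusRdX  M[L3]=20
step 11: P0: store L7 := 65  ⟶  MII  (L7)  txn=BusRdX  M[L7]=62
step 12: P2: store L1 := 13  ⟶  IIM  (L1)  txn=BusRdX  M[L1]=30
step 13: P1: store L3 := 44  ⟶  IMI  (L3)  txn=BusRdX+Flush  M[L3]=48
step 14: P2: store L5 := 50  ⟶  IIM  (L5)  txn=BusRdX+Flush  M[L5]=16
step 15: P0: load  L0  ⟶  SII  (L0)  txn=BusRd  M[L0]=50
step 16: P0: load  L0  ⟶  SII  (L0)  txn=∅  M[L0]=50
step 17: P0: store L0 := 18  ⟶  MII  (L0)  txn=BusRdX  M[L0]=50
step 18: P2: load  L7  ⟶  SIS  (L7)  txn=BusRd+Flush  M[L7]=65
step 19: P2: load  L1  ⟶  IIM  (L1)  txn=∅  M[L1]=30
step 20: P2: store L5 := 2  ⟶  IIM  (L5)  txn=∅  M[L5]=16
step 21: P0: store L6 := 89  ⟶  MII  (L6)  txn=BusRdX  M[L6]=69
step 22: P1: load  L7  ⟶  SSS  (L7)  txn=BusRd  M[L7]=65
step 23: P1: load  L4  ⟶  ISI  (L4)  txn=∅  M[L4]=90
step 24: P2: load  L7  ⟶  SSS  (L7)  txn=∅  M[L7]=65
step 25: P1: store L3 := 77  ⟶  IMI  (L3)  txn=∅  M[L3]=48
step 26: P2: load  L4  ⟶  ISS  (L4)  txn=BusRd  M[L4]=90
step 27: P0: store L5 := 75  ⟶  MII  (L5)  txn=BusRdX+Flush  M[L5]=2
step 28: P2: store L2 := 12  ⟶  IIM  (L2)  txn=BusRdX+Flush  M[L2]=68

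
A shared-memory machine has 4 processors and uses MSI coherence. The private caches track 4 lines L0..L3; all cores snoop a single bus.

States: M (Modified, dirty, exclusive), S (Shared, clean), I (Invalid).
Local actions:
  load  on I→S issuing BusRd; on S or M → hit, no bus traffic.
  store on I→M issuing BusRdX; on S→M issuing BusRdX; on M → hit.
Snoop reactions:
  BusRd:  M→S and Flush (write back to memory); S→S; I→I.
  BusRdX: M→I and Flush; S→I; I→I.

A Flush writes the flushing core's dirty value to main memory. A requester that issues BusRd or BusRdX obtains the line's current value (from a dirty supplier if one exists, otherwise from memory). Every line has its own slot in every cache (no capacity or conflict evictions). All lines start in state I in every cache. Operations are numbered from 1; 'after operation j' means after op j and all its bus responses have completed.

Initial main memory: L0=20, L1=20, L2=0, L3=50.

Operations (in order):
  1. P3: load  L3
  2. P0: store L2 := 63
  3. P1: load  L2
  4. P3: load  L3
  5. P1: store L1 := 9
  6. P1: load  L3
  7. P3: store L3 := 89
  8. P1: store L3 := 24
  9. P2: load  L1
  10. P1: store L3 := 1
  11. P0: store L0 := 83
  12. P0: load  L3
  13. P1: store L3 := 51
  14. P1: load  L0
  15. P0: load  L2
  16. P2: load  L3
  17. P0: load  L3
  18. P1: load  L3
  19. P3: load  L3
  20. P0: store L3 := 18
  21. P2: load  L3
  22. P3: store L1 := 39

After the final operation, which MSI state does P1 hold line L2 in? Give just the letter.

state = S

  op1 P3: load  L3 → I/I/I/S on L3; bus BusRd; mem=50
  op2 P0: store L2 := 63 → M/I/I/I on L2; bus BusRdX; mem=0
  op3 P1: load  L2 → S/S/I/I on L2; bus BusRd Flush; mem=63
  op4 P3: load  L3 → I/I/I/S on L3; bus (none); mem=50
  op5 P1: store L1 := 9 → I/M/I/I on L1; bus BusRdX; mem=20
  op6 P1: load  L3 → I/S/I/S on L3; bus BusRd; mem=50
  op7 P3: store L3 := 89 → I/I/I/M on L3; bus BusRdX; mem=50
  op8 P1: store L3 := 24 → I/M/I/I on L3; bus BusRdX Flush; mem=89
  op9 P2: load  L1 → I/S/S/I on L1; bus BusRd Flush; mem=9
  op10 P1: store L3 := 1 → I/M/I/I on L3; bus (none); mem=89
  op11 P0: store L0 := 83 → M/I/I/I on L0; bus BusRdX; mem=20
  op12 P0: load  L3 → S/S/I/I on L3; bus BusRd Flush; mem=1
  op13 P1: store L3 := 51 → I/M/I/I on L3; bus BusRdX; mem=1
  op14 P1: load  L0 → S/S/I/I on L0; bus BusRd Flush; mem=83
  op15 P0: load  L2 → S/S/I/I on L2; bus (none); mem=63
  op16 P2: load  L3 → I/S/S/I on L3; bus BusRd Flush; mem=51
  op17 P0: load  L3 → S/S/S/I on L3; bus BusRd; mem=51
  op18 P1: load  L3 → S/S/S/I on L3; bus (none); mem=51
  op19 P3: load  L3 → S/S/S/S on L3; bus BusRd; mem=51
  op20 P0: store L3 := 18 → M/I/I/I on L3; bus BusRdX; mem=51
  op21 P2: load  L3 → S/I/S/I on L3; bus BusRd Flush; mem=18
  op22 P3: store L1 := 39 → I/I/I/M on L1; bus BusRdX; mem=9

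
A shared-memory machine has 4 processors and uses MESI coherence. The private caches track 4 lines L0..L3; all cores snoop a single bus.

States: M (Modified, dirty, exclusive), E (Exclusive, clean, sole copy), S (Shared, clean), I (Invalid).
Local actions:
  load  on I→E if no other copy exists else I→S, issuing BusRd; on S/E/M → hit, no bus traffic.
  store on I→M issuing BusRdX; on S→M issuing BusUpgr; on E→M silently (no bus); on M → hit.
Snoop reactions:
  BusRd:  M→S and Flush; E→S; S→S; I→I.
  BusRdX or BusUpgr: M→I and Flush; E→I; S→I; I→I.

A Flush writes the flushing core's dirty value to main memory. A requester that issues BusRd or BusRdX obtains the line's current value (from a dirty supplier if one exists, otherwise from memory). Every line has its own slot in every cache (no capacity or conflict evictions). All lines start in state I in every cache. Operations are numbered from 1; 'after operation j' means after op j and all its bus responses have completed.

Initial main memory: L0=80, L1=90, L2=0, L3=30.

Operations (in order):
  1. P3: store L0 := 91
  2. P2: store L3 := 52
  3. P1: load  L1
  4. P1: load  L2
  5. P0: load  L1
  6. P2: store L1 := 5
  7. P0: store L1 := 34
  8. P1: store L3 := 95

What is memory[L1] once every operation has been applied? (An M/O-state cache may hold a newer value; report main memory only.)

  op1 P3: store L0 := 91 → I/I/I/M on L0; bus BusRdX; mem=80
  op2 P2: store L3 := 52 → I/I/M/I on L3; bus BusRdX; mem=30
  op3 P1: load  L1 → I/E/I/I on L1; bus BusRd; mem=90
  op4 P1: load  L2 → I/E/I/I on L2; bus BusRd; mem=0
  op5 P0: load  L1 → S/S/I/I on L1; bus BusRd; mem=90
  op6 P2: store L1 := 5 → I/I/M/I on L1; bus BusRdX; mem=90
  op7 P0: store L1 := 34 → M/I/I/I on L1; bus BusRdX Flush; mem=5
  op8 P1: store L3 := 95 → I/M/I/I on L3; bus BusRdX Flush; mem=52

memory[L1] = 5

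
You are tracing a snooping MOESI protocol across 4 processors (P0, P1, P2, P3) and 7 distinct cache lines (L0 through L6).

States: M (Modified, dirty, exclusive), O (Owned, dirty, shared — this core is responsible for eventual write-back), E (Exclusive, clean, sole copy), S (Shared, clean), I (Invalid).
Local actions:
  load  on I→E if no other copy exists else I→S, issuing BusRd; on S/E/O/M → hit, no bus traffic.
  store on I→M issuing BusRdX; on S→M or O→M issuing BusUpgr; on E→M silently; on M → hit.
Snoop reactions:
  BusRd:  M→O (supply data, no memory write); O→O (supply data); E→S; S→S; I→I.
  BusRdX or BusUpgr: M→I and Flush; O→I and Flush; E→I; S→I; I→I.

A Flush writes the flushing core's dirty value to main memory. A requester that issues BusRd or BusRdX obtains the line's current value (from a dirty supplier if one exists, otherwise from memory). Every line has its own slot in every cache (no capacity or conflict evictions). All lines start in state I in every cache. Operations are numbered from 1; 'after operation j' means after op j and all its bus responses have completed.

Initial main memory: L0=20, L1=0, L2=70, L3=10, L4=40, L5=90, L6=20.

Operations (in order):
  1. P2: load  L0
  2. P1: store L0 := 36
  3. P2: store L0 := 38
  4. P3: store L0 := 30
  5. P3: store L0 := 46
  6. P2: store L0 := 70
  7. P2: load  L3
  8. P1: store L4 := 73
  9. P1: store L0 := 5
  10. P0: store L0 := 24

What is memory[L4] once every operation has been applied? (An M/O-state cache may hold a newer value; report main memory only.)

  op1 P2: load  L0 → I/I/E/I on L0; bus BusRd; mem=20
  op2 P1: store L0 := 36 → I/M/I/I on L0; bus BusRdX; mem=20
  op3 P2: store L0 := 38 → I/I/M/I on L0; bus BusRdX Flush; mem=36
  op4 P3: store L0 := 30 → I/I/I/M on L0; bus BusRdX Flush; mem=38
  op5 P3: store L0 := 46 → I/I/I/M on L0; bus (none); mem=38
  op6 P2: store L0 := 70 → I/I/M/I on L0; bus BusRdX Flush; mem=46
  op7 P2: load  L3 → I/I/E/I on L3; bus BusRd; mem=10
  op8 P1: store L4 := 73 → I/M/I/I on L4; bus BusRdX; mem=40
  op9 P1: store L0 := 5 → I/M/I/I on L0; bus BusRdX Flush; mem=70
  op10 P0: store L0 := 24 → M/I/I/I on L0; bus BusRdX Flush; mem=5

memory[L4] = 40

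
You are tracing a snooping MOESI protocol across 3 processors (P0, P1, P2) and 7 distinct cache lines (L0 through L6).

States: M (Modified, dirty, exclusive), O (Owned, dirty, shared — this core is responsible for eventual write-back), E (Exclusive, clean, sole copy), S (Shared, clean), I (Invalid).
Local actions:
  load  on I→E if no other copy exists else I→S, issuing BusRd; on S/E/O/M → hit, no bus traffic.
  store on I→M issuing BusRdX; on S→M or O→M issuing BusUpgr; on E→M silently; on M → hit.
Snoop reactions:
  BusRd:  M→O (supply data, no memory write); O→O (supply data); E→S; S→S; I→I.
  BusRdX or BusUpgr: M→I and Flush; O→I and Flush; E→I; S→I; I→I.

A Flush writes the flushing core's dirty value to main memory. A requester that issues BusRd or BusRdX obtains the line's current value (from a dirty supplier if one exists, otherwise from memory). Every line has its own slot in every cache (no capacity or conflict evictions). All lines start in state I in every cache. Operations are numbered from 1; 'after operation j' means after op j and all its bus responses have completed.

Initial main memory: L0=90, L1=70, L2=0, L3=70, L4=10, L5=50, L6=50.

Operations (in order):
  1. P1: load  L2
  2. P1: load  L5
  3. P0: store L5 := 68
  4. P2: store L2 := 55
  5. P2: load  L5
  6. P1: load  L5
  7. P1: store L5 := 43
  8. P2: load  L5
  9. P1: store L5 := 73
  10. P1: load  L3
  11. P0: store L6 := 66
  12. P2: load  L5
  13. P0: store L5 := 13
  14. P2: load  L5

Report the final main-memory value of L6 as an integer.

memory[L6] = 50

step 1: P1: load  L2  ⟶  IEI  (L2)  txn=BusRd  M[L2]=0
step 2: P1: load  L5  ⟶  IEI  (L5)  txn=BusRd  M[L5]=50
step 3: P0: store L5 := 68  ⟶  MII  (L5)  txn=BusRdX  M[L5]=50
step 4: P2: store L2 := 55  ⟶  IIM  (L2)  txn=BusRdX  M[L2]=0
step 5: P2: load  L5  ⟶  OIS  (L5)  txn=BusRd  M[L5]=50
step 6: P1: load  L5  ⟶  OSS  (L5)  txn=BusRd  M[L5]=50
step 7: P1: store L5 := 43  ⟶  IMI  (L5)  txn=BusUpgr+Flush  M[L5]=68
step 8: P2: load  L5  ⟶  IOS  (L5)  txn=BusRd  M[L5]=68
step 9: P1: store L5 := 73  ⟶  IMI  (L5)  txn=BusUpgr  M[L5]=68
step 10: P1: load  L3  ⟶  IEI  (L3)  txn=BusRd  M[L3]=70
step 11: P0: store L6 := 66  ⟶  MII  (L6)  txn=BusRdX  M[L6]=50
step 12: P2: load  L5  ⟶  IOS  (L5)  txn=BusRd  M[L5]=68
step 13: P0: store L5 := 13  ⟶  MII  (L5)  txn=BusRdX+Flush  M[L5]=73
step 14: P2: load  L5  ⟶  OIS  (L5)  txn=BusRd  M[L5]=73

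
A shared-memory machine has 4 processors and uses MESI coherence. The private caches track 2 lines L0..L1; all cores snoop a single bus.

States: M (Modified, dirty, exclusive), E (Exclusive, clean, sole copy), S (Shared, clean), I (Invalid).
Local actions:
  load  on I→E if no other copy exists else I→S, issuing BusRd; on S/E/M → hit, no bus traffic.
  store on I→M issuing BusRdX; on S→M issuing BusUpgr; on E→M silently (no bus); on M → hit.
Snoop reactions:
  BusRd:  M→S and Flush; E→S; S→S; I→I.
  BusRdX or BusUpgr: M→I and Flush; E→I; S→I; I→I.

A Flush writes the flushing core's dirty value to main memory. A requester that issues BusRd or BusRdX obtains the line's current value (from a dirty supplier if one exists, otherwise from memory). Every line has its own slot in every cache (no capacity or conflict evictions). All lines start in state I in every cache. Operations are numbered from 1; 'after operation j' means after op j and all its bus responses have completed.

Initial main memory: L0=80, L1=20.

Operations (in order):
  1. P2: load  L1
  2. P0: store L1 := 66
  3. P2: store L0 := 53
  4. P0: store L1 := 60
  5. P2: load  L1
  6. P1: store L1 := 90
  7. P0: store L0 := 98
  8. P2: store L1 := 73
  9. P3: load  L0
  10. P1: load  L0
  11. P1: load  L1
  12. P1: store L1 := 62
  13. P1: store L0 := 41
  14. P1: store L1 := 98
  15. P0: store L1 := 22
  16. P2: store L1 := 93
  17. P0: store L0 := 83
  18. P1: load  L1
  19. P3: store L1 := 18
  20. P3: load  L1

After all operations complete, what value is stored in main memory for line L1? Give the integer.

  op1 P2: load  L1 → I/I/E/I on L1; bus BusRd; mem=20
  op2 P0: store L1 := 66 → M/I/I/I on L1; bus BusRdX; mem=20
  op3 P2: store L0 := 53 → I/I/M/I on L0; bus BusRdX; mem=80
  op4 P0: store L1 := 60 → M/I/I/I on L1; bus (none); mem=20
  op5 P2: load  L1 → S/I/S/I on L1; bus BusRd Flush; mem=60
  op6 P1: store L1 := 90 → I/M/I/I on L1; bus BusRdX; mem=60
  op7 P0: store L0 := 98 → M/I/I/I on L0; bus BusRdX Flush; mem=53
  op8 P2: store L1 := 73 → I/I/M/I on L1; bus BusRdX Flush; mem=90
  op9 P3: load  L0 → S/I/I/S on L0; bus BusRd Flush; mem=98
  op10 P1: load  L0 → S/S/I/S on L0; bus BusRd; mem=98
  op11 P1: load  L1 → I/S/S/I on L1; bus BusRd Flush; mem=73
  op12 P1: store L1 := 62 → I/M/I/I on L1; bus BusUpgr; mem=73
  op13 P1: store L0 := 41 → I/M/I/I on L0; bus BusUpgr; mem=98
  op14 P1: store L1 := 98 → I/M/I/I on L1; bus (none); mem=73
  op15 P0: store L1 := 22 → M/I/I/I on L1; bus BusRdX Flush; mem=98
  op16 P2: store L1 := 93 → I/I/M/I on L1; bus BusRdX Flush; mem=22
  op17 P0: store L0 := 83 → M/I/I/I on L0; bus BusRdX Flush; mem=41
  op18 P1: load  L1 → I/S/S/I on L1; bus BusRd Flush; mem=93
  op19 P3: store L1 := 18 → I/I/I/M on L1; bus BusRdX; mem=93
  op20 P3: load  L1 → I/I/I/M on L1; bus (none); mem=93

memory[L1] = 93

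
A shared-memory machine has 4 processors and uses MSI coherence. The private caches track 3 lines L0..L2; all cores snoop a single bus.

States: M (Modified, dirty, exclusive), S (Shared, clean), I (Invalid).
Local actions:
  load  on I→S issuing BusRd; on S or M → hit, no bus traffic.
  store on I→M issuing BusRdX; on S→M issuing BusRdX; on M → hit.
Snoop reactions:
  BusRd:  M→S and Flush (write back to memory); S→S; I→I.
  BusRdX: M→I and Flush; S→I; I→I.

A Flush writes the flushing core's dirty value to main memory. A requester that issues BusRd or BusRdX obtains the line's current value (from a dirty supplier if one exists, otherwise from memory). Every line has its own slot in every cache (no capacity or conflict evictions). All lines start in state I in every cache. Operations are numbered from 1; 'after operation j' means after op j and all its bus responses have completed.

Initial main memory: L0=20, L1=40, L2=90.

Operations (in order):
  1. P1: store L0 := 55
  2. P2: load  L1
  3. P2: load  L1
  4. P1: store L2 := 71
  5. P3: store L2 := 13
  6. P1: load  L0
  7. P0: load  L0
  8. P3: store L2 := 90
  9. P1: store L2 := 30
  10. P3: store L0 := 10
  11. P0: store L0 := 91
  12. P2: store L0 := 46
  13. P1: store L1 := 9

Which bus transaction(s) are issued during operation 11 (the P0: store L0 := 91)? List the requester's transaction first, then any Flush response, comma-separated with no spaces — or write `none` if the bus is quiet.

bus = BusRdX,Flush

[1] P1: store L0 := 55 | P0:I, P1:M(55), P2:I, P3:I | bus: BusRdX
[2] P2: load  L1 | P0:I, P1:I, P2:S(40), P3:I | bus: BusRd
[3] P2: load  L1 | P0:I, P1:I, P2:S(40), P3:I | bus: none
[4] P1: store L2 := 71 | P0:I, P1:M(71), P2:I, P3:I | bus: BusRdX
[5] P3: store L2 := 13 | P0:I, P1:I, P2:I, P3:M(13) | bus: BusRdX,Flush
[6] P1: load  L0 | P0:I, P1:M(55), P2:I, P3:I | bus: none
[7] P0: load  L0 | P0:S(55), P1:S(55), P2:I, P3:I | bus: BusRd,Flush
[8] P3: store L2 := 90 | P0:I, P1:I, P2:I, P3:M(90) | bus: none
[9] P1: store L2 := 30 | P0:I, P1:M(30), P2:I, P3:I | bus: BusRdX,Flush
[10] P3: store L0 := 10 | P0:I, P1:I, P2:I, P3:M(10) | bus: BusRdX
[11] P0: store L0 := 91 | P0:M(91), P1:I, P2:I, P3:I | bus: BusRdX,Flush
[12] P2: store L0 := 46 | P0:I, P1:I, P2:M(46), P3:I | bus: BusRdX,Flush
[13] P1: store L1 := 9 | P0:I, P1:M(9), P2:I, P3:I | bus: BusRdX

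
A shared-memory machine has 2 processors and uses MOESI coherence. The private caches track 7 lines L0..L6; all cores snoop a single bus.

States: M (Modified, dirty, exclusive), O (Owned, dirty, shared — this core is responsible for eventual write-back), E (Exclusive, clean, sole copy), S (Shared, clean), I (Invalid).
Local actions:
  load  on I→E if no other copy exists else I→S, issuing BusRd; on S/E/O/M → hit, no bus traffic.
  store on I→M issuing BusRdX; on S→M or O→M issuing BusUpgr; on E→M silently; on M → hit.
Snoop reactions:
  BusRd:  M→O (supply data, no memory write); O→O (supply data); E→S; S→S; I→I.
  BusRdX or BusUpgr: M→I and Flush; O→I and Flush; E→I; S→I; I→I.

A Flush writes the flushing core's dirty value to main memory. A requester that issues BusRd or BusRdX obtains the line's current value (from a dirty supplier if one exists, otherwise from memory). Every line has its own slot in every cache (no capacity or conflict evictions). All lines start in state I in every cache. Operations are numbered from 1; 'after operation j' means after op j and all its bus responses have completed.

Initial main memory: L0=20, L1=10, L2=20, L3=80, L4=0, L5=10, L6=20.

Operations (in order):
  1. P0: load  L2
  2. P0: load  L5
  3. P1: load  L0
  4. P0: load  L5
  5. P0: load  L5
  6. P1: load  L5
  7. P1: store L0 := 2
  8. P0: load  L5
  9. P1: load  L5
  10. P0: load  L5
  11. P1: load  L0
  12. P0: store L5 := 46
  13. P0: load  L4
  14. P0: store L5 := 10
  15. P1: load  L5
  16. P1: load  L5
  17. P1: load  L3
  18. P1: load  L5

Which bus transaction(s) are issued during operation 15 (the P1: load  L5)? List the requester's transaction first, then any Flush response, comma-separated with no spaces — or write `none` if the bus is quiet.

  op1 P0: load  L2 → E/I on L2; bus BusRd; mem=20
  op2 P0: load  L5 → E/I on L5; bus BusRd; mem=10
  op3 P1: load  L0 → I/E on L0; bus BusRd; mem=20
  op4 P0: load  L5 → E/I on L5; bus (none); mem=10
  op5 P0: load  L5 → E/I on L5; bus (none); mem=10
  op6 P1: load  L5 → S/S on L5; bus BusRd; mem=10
  op7 P1: store L0 := 2 → I/M on L0; bus (none); mem=20
  op8 P0: load  L5 → S/S on L5; bus (none); mem=10
  op9 P1: load  L5 → S/S on L5; bus (none); mem=10
  op10 P0: load  L5 → S/S on L5; bus (none); mem=10
  op11 P1: load  L0 → I/M on L0; bus (none); mem=20
  op12 P0: store L5 := 46 → M/I on L5; bus BusUpgr; mem=10
  op13 P0: load  L4 → E/I on L4; bus BusRd; mem=0
  op14 P0: store L5 := 10 → M/I on L5; bus (none); mem=10
  op15 P1: load  L5 → O/S on L5; bus BusRd; mem=10
  op16 P1: load  L5 → O/S on L5; bus (none); mem=10
  op17 P1: load  L3 → I/E on L3; bus BusRd; mem=80
  op18 P1: load  L5 → O/S on L5; bus (none); mem=10

bus = BusRd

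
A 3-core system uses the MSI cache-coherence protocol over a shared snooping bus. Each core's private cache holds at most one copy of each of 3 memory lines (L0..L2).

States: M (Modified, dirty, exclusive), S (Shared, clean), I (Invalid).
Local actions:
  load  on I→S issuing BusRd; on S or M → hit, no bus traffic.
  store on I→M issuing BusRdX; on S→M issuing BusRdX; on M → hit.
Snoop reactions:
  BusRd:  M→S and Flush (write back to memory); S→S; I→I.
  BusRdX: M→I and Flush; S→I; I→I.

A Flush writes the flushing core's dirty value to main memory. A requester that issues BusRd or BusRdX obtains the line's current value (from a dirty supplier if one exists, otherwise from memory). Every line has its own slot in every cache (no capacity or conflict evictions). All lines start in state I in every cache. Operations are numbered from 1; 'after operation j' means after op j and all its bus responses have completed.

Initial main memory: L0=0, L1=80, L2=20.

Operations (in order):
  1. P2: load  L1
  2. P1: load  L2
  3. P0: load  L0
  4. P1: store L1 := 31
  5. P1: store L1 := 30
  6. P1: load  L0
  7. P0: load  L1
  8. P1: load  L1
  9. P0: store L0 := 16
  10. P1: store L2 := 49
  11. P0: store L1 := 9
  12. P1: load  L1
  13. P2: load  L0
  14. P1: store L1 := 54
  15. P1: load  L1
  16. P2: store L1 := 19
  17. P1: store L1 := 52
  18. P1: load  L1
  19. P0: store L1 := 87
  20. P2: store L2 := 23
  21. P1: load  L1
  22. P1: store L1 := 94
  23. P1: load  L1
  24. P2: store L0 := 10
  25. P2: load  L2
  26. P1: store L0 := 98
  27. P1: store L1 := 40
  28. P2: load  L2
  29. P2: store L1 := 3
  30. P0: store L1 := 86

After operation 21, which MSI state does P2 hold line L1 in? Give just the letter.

[1] P2: load  L1 | P0:I, P1:I, P2:S(80) | bus: BusRd
[2] P1: load  L2 | P0:I, P1:S(20), P2:I | bus: BusRd
[3] P0: load  L0 | P0:S(0), P1:I, P2:I | bus: BusRd
[4] P1: store L1 := 31 | P0:I, P1:M(31), P2:I | bus: BusRdX
[5] P1: store L1 := 30 | P0:I, P1:M(30), P2:I | bus: none
[6] P1: load  L0 | P0:S(0), P1:S(0), P2:I | bus: BusRd
[7] P0: load  L1 | P0:S(30), P1:S(30), P2:I | bus: BusRd,Flush
[8] P1: load  L1 | P0:S(30), P1:S(30), P2:I | bus: none
[9] P0: store L0 := 16 | P0:M(16), P1:I, P2:I | bus: BusRdX
[10] P1: store L2 := 49 | P0:I, P1:M(49), P2:I | bus: BusRdX
[11] P0: store L1 := 9 | P0:M(9), P1:I, P2:I | bus: BusRdX
[12] P1: load  L1 | P0:S(9), P1:S(9), P2:I | bus: BusRd,Flush
[13] P2: load  L0 | P0:S(16), P1:I, P2:S(16) | bus: BusRd,Flush
[14] P1: store L1 := 54 | P0:I, P1:M(54), P2:I | bus: BusRdX
[15] P1: load  L1 | P0:I, P1:M(54), P2:I | bus: none
[16] P2: store L1 := 19 | P0:I, P1:I, P2:M(19) | bus: BusRdX,Flush
[17] P1: store L1 := 52 | P0:I, P1:M(52), P2:I | bus: BusRdX,Flush
[18] P1: load  L1 | P0:I, P1:M(52), P2:I | bus: none
[19] P0: store L1 := 87 | P0:M(87), P1:I, P2:I | bus: BusRdX,Flush
[20] P2: store L2 := 23 | P0:I, P1:I, P2:M(23) | bus: BusRdX,Flush
[21] P1: load  L1 | P0:S(87), P1:S(87), P2:I | bus: BusRd,Flush
[22] P1: store L1 := 94 | P0:I, P1:M(94), P2:I | bus: BusRdX
[23] P1: load  L1 | P0:I, P1:M(94), P2:I | bus: none
[24] P2: store L0 := 10 | P0:I, P1:I, P2:M(10) | bus: BusRdX
[25] P2: load  L2 | P0:I, P1:I, P2:M(23) | bus: none
[26] P1: store L0 := 98 | P0:I, P1:M(98), P2:I | bus: BusRdX,Flush
[27] P1: store L1 := 40 | P0:I, P1:M(40), P2:I | bus: none
[28] P2: load  L2 | P0:I, P1:I, P2:M(23) | bus: none
[29] P2: store L1 := 3 | P0:I, P1:I, P2:M(3) | bus: BusRdX,Flush
[30] P0: store L1 := 86 | P0:M(86), P1:I, P2:I | bus: BusRdX,Flush

state = I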